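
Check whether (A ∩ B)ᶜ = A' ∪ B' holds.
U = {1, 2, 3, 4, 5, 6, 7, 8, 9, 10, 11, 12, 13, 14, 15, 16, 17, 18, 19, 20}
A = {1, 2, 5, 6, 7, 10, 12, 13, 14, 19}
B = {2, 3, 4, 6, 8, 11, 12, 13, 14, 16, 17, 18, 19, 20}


LHS: A ∩ B = {2, 6, 12, 13, 14, 19}
(A ∩ B)' = U \ (A ∩ B) = {1, 3, 4, 5, 7, 8, 9, 10, 11, 15, 16, 17, 18, 20}
A' = {3, 4, 8, 9, 11, 15, 16, 17, 18, 20}, B' = {1, 5, 7, 9, 10, 15}
Claimed RHS: A' ∪ B' = {1, 3, 4, 5, 7, 8, 9, 10, 11, 15, 16, 17, 18, 20}
Identity is VALID: LHS = RHS = {1, 3, 4, 5, 7, 8, 9, 10, 11, 15, 16, 17, 18, 20} ✓

Identity is valid. (A ∩ B)' = A' ∪ B' = {1, 3, 4, 5, 7, 8, 9, 10, 11, 15, 16, 17, 18, 20}


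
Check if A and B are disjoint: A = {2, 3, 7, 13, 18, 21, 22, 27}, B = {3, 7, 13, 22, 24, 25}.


Disjoint means A ∩ B = ∅.
A ∩ B = {3, 7, 13, 22}
A ∩ B ≠ ∅, so A and B are NOT disjoint.

No, A and B are not disjoint (A ∩ B = {3, 7, 13, 22})


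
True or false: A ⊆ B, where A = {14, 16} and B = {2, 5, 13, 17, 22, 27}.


A ⊆ B means every element of A is in B.
Elements in A not in B: {14, 16}
So A ⊄ B.

No, A ⊄ B


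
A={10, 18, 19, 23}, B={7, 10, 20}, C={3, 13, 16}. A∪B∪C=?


A ∪ B = {7, 10, 18, 19, 20, 23}
(A ∪ B) ∪ C = {3, 7, 10, 13, 16, 18, 19, 20, 23}

A ∪ B ∪ C = {3, 7, 10, 13, 16, 18, 19, 20, 23}


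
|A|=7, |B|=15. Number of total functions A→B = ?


Each of |A| = 7 inputs maps to any of |B| = 15 outputs.
# functions = |B|^|A| = 15^7
= 170859375

Number of functions = 170859375


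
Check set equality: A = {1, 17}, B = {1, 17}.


Two sets are equal iff they have exactly the same elements.
A = {1, 17}
B = {1, 17}
Same elements → A = B

Yes, A = B


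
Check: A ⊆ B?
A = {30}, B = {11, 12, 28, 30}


A ⊆ B means every element of A is in B.
All elements of A are in B.
So A ⊆ B.

Yes, A ⊆ B


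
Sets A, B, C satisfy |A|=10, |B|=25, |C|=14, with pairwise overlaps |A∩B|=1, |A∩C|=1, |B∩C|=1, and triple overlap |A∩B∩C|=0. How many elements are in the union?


|A∪B∪C| = |A|+|B|+|C| - |A∩B|-|A∩C|-|B∩C| + |A∩B∩C|
= 10+25+14 - 1-1-1 + 0
= 49 - 3 + 0
= 46

|A ∪ B ∪ C| = 46


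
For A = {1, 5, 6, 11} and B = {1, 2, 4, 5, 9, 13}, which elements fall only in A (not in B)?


A = {1, 5, 6, 11}
B = {1, 2, 4, 5, 9, 13}
Region: only in A (not in B)
Elements: {6, 11}

Elements only in A (not in B): {6, 11}


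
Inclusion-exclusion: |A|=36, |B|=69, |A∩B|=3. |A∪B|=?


|A ∪ B| = |A| + |B| - |A ∩ B|
= 36 + 69 - 3
= 102

|A ∪ B| = 102


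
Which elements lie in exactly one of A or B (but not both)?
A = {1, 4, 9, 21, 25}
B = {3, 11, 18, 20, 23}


A △ B = (A \ B) ∪ (B \ A) = elements in exactly one of A or B
A \ B = {1, 4, 9, 21, 25}
B \ A = {3, 11, 18, 20, 23}
A △ B = {1, 3, 4, 9, 11, 18, 20, 21, 23, 25}

A △ B = {1, 3, 4, 9, 11, 18, 20, 21, 23, 25}


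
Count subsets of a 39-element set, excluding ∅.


Total subsets = 2^n = 2^39 = 549755813888
Non-empty subsets exclude the empty set: 2^n - 1
= 549755813888 - 1
= 549755813887

Number of non-empty subsets = 549755813887


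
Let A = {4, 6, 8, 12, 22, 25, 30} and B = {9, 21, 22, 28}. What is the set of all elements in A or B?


A ∪ B = all elements in A or B (or both)
A = {4, 6, 8, 12, 22, 25, 30}
B = {9, 21, 22, 28}
A ∪ B = {4, 6, 8, 9, 12, 21, 22, 25, 28, 30}

A ∪ B = {4, 6, 8, 9, 12, 21, 22, 25, 28, 30}


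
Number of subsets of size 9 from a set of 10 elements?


C(n,k) = n! / (k!(n-k)!)
C(10,9) = 10! / (9!1!)
= 10

C(10,9) = 10


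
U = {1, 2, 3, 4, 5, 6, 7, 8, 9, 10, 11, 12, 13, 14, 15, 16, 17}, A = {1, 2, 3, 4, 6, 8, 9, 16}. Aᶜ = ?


Aᶜ = U \ A = elements in U but not in A
U = {1, 2, 3, 4, 5, 6, 7, 8, 9, 10, 11, 12, 13, 14, 15, 16, 17}
A = {1, 2, 3, 4, 6, 8, 9, 16}
Aᶜ = {5, 7, 10, 11, 12, 13, 14, 15, 17}

Aᶜ = {5, 7, 10, 11, 12, 13, 14, 15, 17}


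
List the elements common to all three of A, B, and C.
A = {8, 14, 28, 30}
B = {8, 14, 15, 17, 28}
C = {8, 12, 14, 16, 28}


A ∩ B = {8, 14, 28}
(A ∩ B) ∩ C = {8, 14, 28}

A ∩ B ∩ C = {8, 14, 28}


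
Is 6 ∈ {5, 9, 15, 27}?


A = {5, 9, 15, 27}
Checking if 6 is in A
6 is not in A → False

6 ∉ A


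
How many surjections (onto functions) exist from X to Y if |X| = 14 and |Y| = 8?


n = |X| = 14, k = |Y| = 8. Surjections via inclusion-exclusion:
S(n,k) = Σ(-1)^i × C(k,i) × (k-i)^n, i=0 to k
i=0: (-1)^0×C(8,0)×8^14 = 4398046511104
i=1: (-1)^1×C(8,1)×7^14 = -5425784582792
i=2: (-1)^2×C(8,2)×6^14 = 2194196594688
i=3: (-1)^3×C(8,3)×5^14 = -341796875000
i=4: (-1)^4×C(8,4)×4^14 = 18790481920
i=5: (-1)^5×C(8,5)×3^14 = -267846264
i=6: (-1)^6×C(8,6)×2^14 = 458752
i=7: (-1)^7×C(8,7)×1^14 = -8
i=8: (-1)^8×C(8,8)×0^14 = 0
Total = 843184742400

Number of surjections = 843184742400


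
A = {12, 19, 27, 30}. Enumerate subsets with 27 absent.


A subset of A that omits 27 is a subset of A \ {27}, so there are 2^(n-1) = 2^3 = 8 of them.
Subsets excluding 27: ∅, {12}, {19}, {30}, {12, 19}, {12, 30}, {19, 30}, {12, 19, 30}

Subsets excluding 27 (8 total): ∅, {12}, {19}, {30}, {12, 19}, {12, 30}, {19, 30}, {12, 19, 30}


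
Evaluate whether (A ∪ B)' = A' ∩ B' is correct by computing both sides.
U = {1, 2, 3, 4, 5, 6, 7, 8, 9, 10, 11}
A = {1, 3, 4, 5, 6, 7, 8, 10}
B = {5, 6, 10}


LHS: A ∪ B = {1, 3, 4, 5, 6, 7, 8, 10}
(A ∪ B)' = U \ (A ∪ B) = {2, 9, 11}
A' = {2, 9, 11}, B' = {1, 2, 3, 4, 7, 8, 9, 11}
Claimed RHS: A' ∩ B' = {2, 9, 11}
Identity is VALID: LHS = RHS = {2, 9, 11} ✓

Identity is valid. (A ∪ B)' = A' ∩ B' = {2, 9, 11}


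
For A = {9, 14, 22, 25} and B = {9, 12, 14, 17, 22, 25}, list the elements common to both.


A ∩ B = elements in both A and B
A = {9, 14, 22, 25}
B = {9, 12, 14, 17, 22, 25}
A ∩ B = {9, 14, 22, 25}

A ∩ B = {9, 14, 22, 25}


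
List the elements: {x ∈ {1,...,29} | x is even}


Checking each candidate:
Condition: even numbers in {1,...,29}
Result = {2, 4, 6, 8, 10, 12, 14, 16, 18, 20, 22, 24, 26, 28}

{2, 4, 6, 8, 10, 12, 14, 16, 18, 20, 22, 24, 26, 28}


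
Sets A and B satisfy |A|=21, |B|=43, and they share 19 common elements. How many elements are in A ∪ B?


|A ∪ B| = |A| + |B| - |A ∩ B|
= 21 + 43 - 19
= 45

|A ∪ B| = 45


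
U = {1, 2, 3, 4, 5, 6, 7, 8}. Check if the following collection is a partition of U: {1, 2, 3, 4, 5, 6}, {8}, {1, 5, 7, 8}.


A partition requires: (1) non-empty parts, (2) pairwise disjoint, (3) union = U
Parts: {1, 2, 3, 4, 5, 6}, {8}, {1, 5, 7, 8}
Union of parts: {1, 2, 3, 4, 5, 6, 7, 8}
U = {1, 2, 3, 4, 5, 6, 7, 8}
All non-empty? True
Pairwise disjoint? False
Covers U? True

No, not a valid partition


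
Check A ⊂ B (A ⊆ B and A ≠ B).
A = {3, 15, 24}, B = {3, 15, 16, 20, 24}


A ⊂ B requires: A ⊆ B AND A ≠ B.
A ⊆ B? Yes
A = B? No
A ⊂ B: Yes (A is a proper subset of B)

Yes, A ⊂ B


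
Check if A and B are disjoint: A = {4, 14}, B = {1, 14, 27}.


Disjoint means A ∩ B = ∅.
A ∩ B = {14}
A ∩ B ≠ ∅, so A and B are NOT disjoint.

No, A and B are not disjoint (A ∩ B = {14})


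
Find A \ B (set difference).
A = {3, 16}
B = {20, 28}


A \ B = elements in A but not in B
A = {3, 16}
B = {20, 28}
Remove from A any elements in B
A \ B = {3, 16}

A \ B = {3, 16}


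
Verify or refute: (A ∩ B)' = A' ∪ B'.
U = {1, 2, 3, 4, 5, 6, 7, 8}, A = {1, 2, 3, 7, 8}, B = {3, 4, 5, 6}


LHS: A ∩ B = {3}
(A ∩ B)' = U \ (A ∩ B) = {1, 2, 4, 5, 6, 7, 8}
A' = {4, 5, 6}, B' = {1, 2, 7, 8}
Claimed RHS: A' ∪ B' = {1, 2, 4, 5, 6, 7, 8}
Identity is VALID: LHS = RHS = {1, 2, 4, 5, 6, 7, 8} ✓

Identity is valid. (A ∩ B)' = A' ∪ B' = {1, 2, 4, 5, 6, 7, 8}


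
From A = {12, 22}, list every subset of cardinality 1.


|A| = 2, so A has C(2,1) = 2 subsets of size 1.
Enumerate by choosing 1 elements from A at a time:
{12}, {22}

1-element subsets (2 total): {12}, {22}


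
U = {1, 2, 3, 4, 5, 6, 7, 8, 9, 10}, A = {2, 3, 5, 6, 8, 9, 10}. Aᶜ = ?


Aᶜ = U \ A = elements in U but not in A
U = {1, 2, 3, 4, 5, 6, 7, 8, 9, 10}
A = {2, 3, 5, 6, 8, 9, 10}
Aᶜ = {1, 4, 7}

Aᶜ = {1, 4, 7}


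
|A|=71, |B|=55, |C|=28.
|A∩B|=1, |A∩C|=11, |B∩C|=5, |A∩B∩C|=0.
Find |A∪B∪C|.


|A∪B∪C| = |A|+|B|+|C| - |A∩B|-|A∩C|-|B∩C| + |A∩B∩C|
= 71+55+28 - 1-11-5 + 0
= 154 - 17 + 0
= 137

|A ∪ B ∪ C| = 137


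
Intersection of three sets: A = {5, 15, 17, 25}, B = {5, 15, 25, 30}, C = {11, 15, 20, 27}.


A ∩ B = {5, 15, 25}
(A ∩ B) ∩ C = {15}

A ∩ B ∩ C = {15}


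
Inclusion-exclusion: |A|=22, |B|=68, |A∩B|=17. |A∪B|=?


|A ∪ B| = |A| + |B| - |A ∩ B|
= 22 + 68 - 17
= 73

|A ∪ B| = 73


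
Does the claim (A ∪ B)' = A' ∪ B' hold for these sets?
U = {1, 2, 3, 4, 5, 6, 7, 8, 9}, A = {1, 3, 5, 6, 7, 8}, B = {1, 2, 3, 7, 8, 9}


LHS: A ∪ B = {1, 2, 3, 5, 6, 7, 8, 9}
(A ∪ B)' = U \ (A ∪ B) = {4}
A' = {2, 4, 9}, B' = {4, 5, 6}
Claimed RHS: A' ∪ B' = {2, 4, 5, 6, 9}
Identity is INVALID: LHS = {4} but the RHS claimed here equals {2, 4, 5, 6, 9}. The correct form is (A ∪ B)' = A' ∩ B'.

Identity is invalid: (A ∪ B)' = {4} but A' ∪ B' = {2, 4, 5, 6, 9}. The correct De Morgan law is (A ∪ B)' = A' ∩ B'.


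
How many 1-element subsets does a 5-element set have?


C(n,k) = n! / (k!(n-k)!)
C(5,1) = 5! / (1!4!)
= 5

C(5,1) = 5


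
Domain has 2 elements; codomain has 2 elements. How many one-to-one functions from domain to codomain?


An injection sends each of |A| = 2 inputs to a distinct output in B.
# injections = |B|·(|B|-1)·…·(|B|-|A|+1) = 2! / (2 - 2)!
= 2 × 1
= 2

Number of injections = 2


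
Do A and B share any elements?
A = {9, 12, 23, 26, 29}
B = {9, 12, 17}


Disjoint means A ∩ B = ∅.
A ∩ B = {9, 12}
A ∩ B ≠ ∅, so A and B are NOT disjoint.

Yes — A and B share the element(s) of A ∩ B = {9, 12}, so they are not disjoint


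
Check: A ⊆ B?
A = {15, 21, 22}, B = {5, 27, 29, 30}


A ⊆ B means every element of A is in B.
Elements in A not in B: {15, 21, 22}
So A ⊄ B.

No, A ⊄ B


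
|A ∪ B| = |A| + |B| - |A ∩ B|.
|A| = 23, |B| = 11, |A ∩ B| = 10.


|A ∪ B| = |A| + |B| - |A ∩ B|
= 23 + 11 - 10
= 24

|A ∪ B| = 24


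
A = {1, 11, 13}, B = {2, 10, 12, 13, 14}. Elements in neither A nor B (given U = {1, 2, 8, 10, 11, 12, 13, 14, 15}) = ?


A = {1, 11, 13}
B = {2, 10, 12, 13, 14}
Region: in neither A nor B (given U = {1, 2, 8, 10, 11, 12, 13, 14, 15})
Elements: {8, 15}

Elements in neither A nor B (given U = {1, 2, 8, 10, 11, 12, 13, 14, 15}): {8, 15}


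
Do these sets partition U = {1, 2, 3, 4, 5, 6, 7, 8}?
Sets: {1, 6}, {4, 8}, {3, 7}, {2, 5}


A partition requires: (1) non-empty parts, (2) pairwise disjoint, (3) union = U
Parts: {1, 6}, {4, 8}, {3, 7}, {2, 5}
Union of parts: {1, 2, 3, 4, 5, 6, 7, 8}
U = {1, 2, 3, 4, 5, 6, 7, 8}
All non-empty? True
Pairwise disjoint? True
Covers U? True

Yes, valid partition


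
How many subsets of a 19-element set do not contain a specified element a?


Subsets of A avoiding a are subsets of A \ {a}, which has 18 elements.
Count = 2^(n-1) = 2^18
= 262144

Number of subsets avoiding a = 262144


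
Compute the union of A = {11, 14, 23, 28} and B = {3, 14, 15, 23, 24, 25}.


A ∪ B = all elements in A or B (or both)
A = {11, 14, 23, 28}
B = {3, 14, 15, 23, 24, 25}
A ∪ B = {3, 11, 14, 15, 23, 24, 25, 28}

A ∪ B = {3, 11, 14, 15, 23, 24, 25, 28}


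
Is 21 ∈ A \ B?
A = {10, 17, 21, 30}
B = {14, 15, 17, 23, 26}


A = {10, 17, 21, 30}, B = {14, 15, 17, 23, 26}
A \ B = elements in A but not in B
A \ B = {10, 21, 30}
Checking if 21 ∈ A \ B
21 is in A \ B → True

21 ∈ A \ B


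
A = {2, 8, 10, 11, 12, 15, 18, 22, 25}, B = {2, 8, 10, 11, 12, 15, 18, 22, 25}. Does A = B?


Two sets are equal iff they have exactly the same elements.
A = {2, 8, 10, 11, 12, 15, 18, 22, 25}
B = {2, 8, 10, 11, 12, 15, 18, 22, 25}
Same elements → A = B

Yes, A = B


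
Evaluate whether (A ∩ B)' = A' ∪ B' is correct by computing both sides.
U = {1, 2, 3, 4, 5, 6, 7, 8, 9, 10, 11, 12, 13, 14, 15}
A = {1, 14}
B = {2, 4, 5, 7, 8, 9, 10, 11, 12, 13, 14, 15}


LHS: A ∩ B = {14}
(A ∩ B)' = U \ (A ∩ B) = {1, 2, 3, 4, 5, 6, 7, 8, 9, 10, 11, 12, 13, 15}
A' = {2, 3, 4, 5, 6, 7, 8, 9, 10, 11, 12, 13, 15}, B' = {1, 3, 6}
Claimed RHS: A' ∪ B' = {1, 2, 3, 4, 5, 6, 7, 8, 9, 10, 11, 12, 13, 15}
Identity is VALID: LHS = RHS = {1, 2, 3, 4, 5, 6, 7, 8, 9, 10, 11, 12, 13, 15} ✓

Identity is valid. (A ∩ B)' = A' ∪ B' = {1, 2, 3, 4, 5, 6, 7, 8, 9, 10, 11, 12, 13, 15}


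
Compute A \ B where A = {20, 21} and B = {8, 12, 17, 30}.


A \ B = elements in A but not in B
A = {20, 21}
B = {8, 12, 17, 30}
Remove from A any elements in B
A \ B = {20, 21}

A \ B = {20, 21}


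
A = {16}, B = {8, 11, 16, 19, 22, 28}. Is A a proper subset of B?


A ⊂ B requires: A ⊆ B AND A ≠ B.
A ⊆ B? Yes
A = B? No
A ⊂ B: Yes (A is a proper subset of B)

Yes, A ⊂ B


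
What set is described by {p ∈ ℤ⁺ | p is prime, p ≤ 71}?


Checking each candidate:
Condition: primes ≤ 71
Result = {2, 3, 5, 7, 11, 13, 17, 19, 23, 29, 31, 37, 41, 43, 47, 53, 59, 61, 67, 71}

{2, 3, 5, 7, 11, 13, 17, 19, 23, 29, 31, 37, 41, 43, 47, 53, 59, 61, 67, 71}


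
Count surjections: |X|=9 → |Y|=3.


n = |X| = 9, k = |Y| = 3. Surjections via inclusion-exclusion:
S(n,k) = Σ(-1)^i × C(k,i) × (k-i)^n, i=0 to k
i=0: (-1)^0×C(3,0)×3^9 = 19683
i=1: (-1)^1×C(3,1)×2^9 = -1536
i=2: (-1)^2×C(3,2)×1^9 = 3
i=3: (-1)^3×C(3,3)×0^9 = 0
Total = 18150

Number of surjections = 18150


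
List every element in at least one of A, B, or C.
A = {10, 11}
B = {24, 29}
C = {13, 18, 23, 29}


A ∪ B = {10, 11, 24, 29}
(A ∪ B) ∪ C = {10, 11, 13, 18, 23, 24, 29}

A ∪ B ∪ C = {10, 11, 13, 18, 23, 24, 29}


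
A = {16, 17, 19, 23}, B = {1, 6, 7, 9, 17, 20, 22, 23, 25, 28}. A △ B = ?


A △ B = (A \ B) ∪ (B \ A) = elements in exactly one of A or B
A \ B = {16, 19}
B \ A = {1, 6, 7, 9, 20, 22, 25, 28}
A △ B = {1, 6, 7, 9, 16, 19, 20, 22, 25, 28}

A △ B = {1, 6, 7, 9, 16, 19, 20, 22, 25, 28}


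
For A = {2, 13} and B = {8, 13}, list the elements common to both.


A ∩ B = elements in both A and B
A = {2, 13}
B = {8, 13}
A ∩ B = {13}

A ∩ B = {13}


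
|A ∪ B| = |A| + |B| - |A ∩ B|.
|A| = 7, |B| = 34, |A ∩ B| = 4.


|A ∪ B| = |A| + |B| - |A ∩ B|
= 7 + 34 - 4
= 37

|A ∪ B| = 37


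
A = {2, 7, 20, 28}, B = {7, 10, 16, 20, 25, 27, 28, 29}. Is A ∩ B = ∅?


Disjoint means A ∩ B = ∅.
A ∩ B = {7, 20, 28}
A ∩ B ≠ ∅, so A and B are NOT disjoint.

No, A and B are not disjoint (A ∩ B = {7, 20, 28})


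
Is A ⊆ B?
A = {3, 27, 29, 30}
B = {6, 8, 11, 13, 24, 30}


A ⊆ B means every element of A is in B.
Elements in A not in B: {3, 27, 29}
So A ⊄ B.

No, A ⊄ B


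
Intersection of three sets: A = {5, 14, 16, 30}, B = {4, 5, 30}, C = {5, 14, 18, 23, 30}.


A ∩ B = {5, 30}
(A ∩ B) ∩ C = {5, 30}

A ∩ B ∩ C = {5, 30}


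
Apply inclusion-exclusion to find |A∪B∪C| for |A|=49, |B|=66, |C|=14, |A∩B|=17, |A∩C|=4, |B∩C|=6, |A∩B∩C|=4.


|A∪B∪C| = |A|+|B|+|C| - |A∩B|-|A∩C|-|B∩C| + |A∩B∩C|
= 49+66+14 - 17-4-6 + 4
= 129 - 27 + 4
= 106

|A ∪ B ∪ C| = 106


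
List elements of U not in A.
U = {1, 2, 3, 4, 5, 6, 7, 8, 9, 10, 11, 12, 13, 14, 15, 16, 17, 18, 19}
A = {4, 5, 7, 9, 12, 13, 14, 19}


Aᶜ = U \ A = elements in U but not in A
U = {1, 2, 3, 4, 5, 6, 7, 8, 9, 10, 11, 12, 13, 14, 15, 16, 17, 18, 19}
A = {4, 5, 7, 9, 12, 13, 14, 19}
Aᶜ = {1, 2, 3, 6, 8, 10, 11, 15, 16, 17, 18}

Aᶜ = {1, 2, 3, 6, 8, 10, 11, 15, 16, 17, 18}


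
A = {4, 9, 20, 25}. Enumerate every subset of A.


|A| = 4, so |P(A)| = 2^4 = 16
Enumerate subsets by cardinality (0 to 4):
∅, {4}, {9}, {20}, {25}, {4, 9}, {4, 20}, {4, 25}, {9, 20}, {9, 25}, {20, 25}, {4, 9, 20}, {4, 9, 25}, {4, 20, 25}, {9, 20, 25}, {4, 9, 20, 25}

P(A) has 16 subsets: ∅, {4}, {9}, {20}, {25}, {4, 9}, {4, 20}, {4, 25}, {9, 20}, {9, 25}, {20, 25}, {4, 9, 20}, {4, 9, 25}, {4, 20, 25}, {9, 20, 25}, {4, 9, 20, 25}


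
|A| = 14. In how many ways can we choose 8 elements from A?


C(n,k) = n! / (k!(n-k)!)
C(14,8) = 14! / (8!6!)
= 3003

C(14,8) = 3003


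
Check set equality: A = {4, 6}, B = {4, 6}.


Two sets are equal iff they have exactly the same elements.
A = {4, 6}
B = {4, 6}
Same elements → A = B

Yes, A = B


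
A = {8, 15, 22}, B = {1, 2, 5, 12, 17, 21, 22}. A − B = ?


A \ B = elements in A but not in B
A = {8, 15, 22}
B = {1, 2, 5, 12, 17, 21, 22}
Remove from A any elements in B
A \ B = {8, 15}

A \ B = {8, 15}


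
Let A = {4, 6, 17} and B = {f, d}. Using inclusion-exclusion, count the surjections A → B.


n = |A| = 3, k = |B| = 2. Surjections via inclusion-exclusion:
S(n,k) = Σ(-1)^i × C(k,i) × (k-i)^n, i=0 to k
i=0: (-1)^0×C(2,0)×2^3 = 8
i=1: (-1)^1×C(2,1)×1^3 = -2
i=2: (-1)^2×C(2,2)×0^3 = 0
Total = 6

Number of surjections = 6


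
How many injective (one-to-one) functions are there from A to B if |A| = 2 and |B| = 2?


An injection sends each of |A| = 2 inputs to a distinct output in B.
# injections = |B|·(|B|-1)·…·(|B|-|A|+1) = 2! / (2 - 2)!
= 2 × 1
= 2

Number of injections = 2


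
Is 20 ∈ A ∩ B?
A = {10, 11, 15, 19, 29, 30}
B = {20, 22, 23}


A = {10, 11, 15, 19, 29, 30}, B = {20, 22, 23}
A ∩ B = elements in both A and B
A ∩ B = ∅
Checking if 20 ∈ A ∩ B
20 is not in A ∩ B → False

20 ∉ A ∩ B


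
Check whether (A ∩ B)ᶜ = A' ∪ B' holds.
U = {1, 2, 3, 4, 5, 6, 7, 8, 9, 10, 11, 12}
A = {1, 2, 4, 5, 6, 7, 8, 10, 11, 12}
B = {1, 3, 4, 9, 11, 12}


LHS: A ∩ B = {1, 4, 11, 12}
(A ∩ B)' = U \ (A ∩ B) = {2, 3, 5, 6, 7, 8, 9, 10}
A' = {3, 9}, B' = {2, 5, 6, 7, 8, 10}
Claimed RHS: A' ∪ B' = {2, 3, 5, 6, 7, 8, 9, 10}
Identity is VALID: LHS = RHS = {2, 3, 5, 6, 7, 8, 9, 10} ✓

Identity is valid. (A ∩ B)' = A' ∪ B' = {2, 3, 5, 6, 7, 8, 9, 10}


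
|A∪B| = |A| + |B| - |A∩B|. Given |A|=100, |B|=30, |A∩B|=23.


|A ∪ B| = |A| + |B| - |A ∩ B|
= 100 + 30 - 23
= 107

|A ∪ B| = 107


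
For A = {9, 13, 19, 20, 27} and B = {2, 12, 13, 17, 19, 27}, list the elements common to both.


A ∩ B = elements in both A and B
A = {9, 13, 19, 20, 27}
B = {2, 12, 13, 17, 19, 27}
A ∩ B = {13, 19, 27}

A ∩ B = {13, 19, 27}


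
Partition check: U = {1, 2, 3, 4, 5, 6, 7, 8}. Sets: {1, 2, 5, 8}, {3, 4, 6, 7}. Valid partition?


A partition requires: (1) non-empty parts, (2) pairwise disjoint, (3) union = U
Parts: {1, 2, 5, 8}, {3, 4, 6, 7}
Union of parts: {1, 2, 3, 4, 5, 6, 7, 8}
U = {1, 2, 3, 4, 5, 6, 7, 8}
All non-empty? True
Pairwise disjoint? True
Covers U? True

Yes, valid partition


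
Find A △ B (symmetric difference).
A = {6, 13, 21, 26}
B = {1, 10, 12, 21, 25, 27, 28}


A △ B = (A \ B) ∪ (B \ A) = elements in exactly one of A or B
A \ B = {6, 13, 26}
B \ A = {1, 10, 12, 25, 27, 28}
A △ B = {1, 6, 10, 12, 13, 25, 26, 27, 28}

A △ B = {1, 6, 10, 12, 13, 25, 26, 27, 28}


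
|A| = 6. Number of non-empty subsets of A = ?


Total subsets = 2^n = 2^6 = 64
Non-empty subsets exclude the empty set: 2^n - 1
= 64 - 1
= 63

Number of non-empty subsets = 63


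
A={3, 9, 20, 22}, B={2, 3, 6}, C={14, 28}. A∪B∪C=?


A ∪ B = {2, 3, 6, 9, 20, 22}
(A ∪ B) ∪ C = {2, 3, 6, 9, 14, 20, 22, 28}

A ∪ B ∪ C = {2, 3, 6, 9, 14, 20, 22, 28}


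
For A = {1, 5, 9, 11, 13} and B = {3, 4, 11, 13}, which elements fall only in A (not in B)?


A = {1, 5, 9, 11, 13}
B = {3, 4, 11, 13}
Region: only in A (not in B)
Elements: {1, 5, 9}

Elements only in A (not in B): {1, 5, 9}


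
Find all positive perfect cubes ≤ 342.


Checking each candidate:
Condition: positive perfect cubes ≤ 342
Result = {1, 8, 27, 64, 125, 216}

{1, 8, 27, 64, 125, 216}


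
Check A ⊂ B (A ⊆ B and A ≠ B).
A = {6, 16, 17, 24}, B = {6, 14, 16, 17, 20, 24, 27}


A ⊂ B requires: A ⊆ B AND A ≠ B.
A ⊆ B? Yes
A = B? No
A ⊂ B: Yes (A is a proper subset of B)

Yes, A ⊂ B


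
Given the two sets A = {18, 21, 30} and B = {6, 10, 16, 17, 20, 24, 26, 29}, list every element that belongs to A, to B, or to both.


A ∪ B = all elements in A or B (or both)
A = {18, 21, 30}
B = {6, 10, 16, 17, 20, 24, 26, 29}
A ∪ B = {6, 10, 16, 17, 18, 20, 21, 24, 26, 29, 30}

A ∪ B = {6, 10, 16, 17, 18, 20, 21, 24, 26, 29, 30}


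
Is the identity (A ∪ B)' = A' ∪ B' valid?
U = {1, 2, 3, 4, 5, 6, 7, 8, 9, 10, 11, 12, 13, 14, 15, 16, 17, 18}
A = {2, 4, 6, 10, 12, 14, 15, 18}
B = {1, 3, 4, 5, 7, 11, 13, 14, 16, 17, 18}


LHS: A ∪ B = {1, 2, 3, 4, 5, 6, 7, 10, 11, 12, 13, 14, 15, 16, 17, 18}
(A ∪ B)' = U \ (A ∪ B) = {8, 9}
A' = {1, 3, 5, 7, 8, 9, 11, 13, 16, 17}, B' = {2, 6, 8, 9, 10, 12, 15}
Claimed RHS: A' ∪ B' = {1, 2, 3, 5, 6, 7, 8, 9, 10, 11, 12, 13, 15, 16, 17}
Identity is INVALID: LHS = {8, 9} but the RHS claimed here equals {1, 2, 3, 5, 6, 7, 8, 9, 10, 11, 12, 13, 15, 16, 17}. The correct form is (A ∪ B)' = A' ∩ B'.

Identity is invalid: (A ∪ B)' = {8, 9} but A' ∪ B' = {1, 2, 3, 5, 6, 7, 8, 9, 10, 11, 12, 13, 15, 16, 17}. The correct De Morgan law is (A ∪ B)' = A' ∩ B'.


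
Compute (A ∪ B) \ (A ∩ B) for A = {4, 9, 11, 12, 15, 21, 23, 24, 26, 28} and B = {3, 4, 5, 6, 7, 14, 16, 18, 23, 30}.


A △ B = (A \ B) ∪ (B \ A) = elements in exactly one of A or B
A \ B = {9, 11, 12, 15, 21, 24, 26, 28}
B \ A = {3, 5, 6, 7, 14, 16, 18, 30}
A △ B = {3, 5, 6, 7, 9, 11, 12, 14, 15, 16, 18, 21, 24, 26, 28, 30}

A △ B = {3, 5, 6, 7, 9, 11, 12, 14, 15, 16, 18, 21, 24, 26, 28, 30}


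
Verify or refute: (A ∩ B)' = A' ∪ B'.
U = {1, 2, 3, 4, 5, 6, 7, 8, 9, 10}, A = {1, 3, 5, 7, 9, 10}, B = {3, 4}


LHS: A ∩ B = {3}
(A ∩ B)' = U \ (A ∩ B) = {1, 2, 4, 5, 6, 7, 8, 9, 10}
A' = {2, 4, 6, 8}, B' = {1, 2, 5, 6, 7, 8, 9, 10}
Claimed RHS: A' ∪ B' = {1, 2, 4, 5, 6, 7, 8, 9, 10}
Identity is VALID: LHS = RHS = {1, 2, 4, 5, 6, 7, 8, 9, 10} ✓

Identity is valid. (A ∩ B)' = A' ∪ B' = {1, 2, 4, 5, 6, 7, 8, 9, 10}


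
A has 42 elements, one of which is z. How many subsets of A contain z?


Subsets of A containing z correspond to subsets of A \ {z}, which has 41 elements.
Count = 2^(n-1) = 2^41
= 2199023255552

Number of subsets containing z = 2199023255552


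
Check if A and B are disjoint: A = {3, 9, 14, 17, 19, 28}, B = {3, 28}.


Disjoint means A ∩ B = ∅.
A ∩ B = {3, 28}
A ∩ B ≠ ∅, so A and B are NOT disjoint.

No, A and B are not disjoint (A ∩ B = {3, 28})


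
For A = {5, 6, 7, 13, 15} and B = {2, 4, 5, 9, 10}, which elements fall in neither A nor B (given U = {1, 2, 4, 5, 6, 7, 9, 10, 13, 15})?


A = {5, 6, 7, 13, 15}
B = {2, 4, 5, 9, 10}
Region: in neither A nor B (given U = {1, 2, 4, 5, 6, 7, 9, 10, 13, 15})
Elements: {1}

Elements in neither A nor B (given U = {1, 2, 4, 5, 6, 7, 9, 10, 13, 15}): {1}


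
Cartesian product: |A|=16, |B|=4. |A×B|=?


|A × B| = |A| × |B|
= 16 × 4
= 64

|A × B| = 64


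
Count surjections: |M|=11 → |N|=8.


n = |M| = 11, k = |N| = 8. Surjections via inclusion-exclusion:
S(n,k) = Σ(-1)^i × C(k,i) × (k-i)^n, i=0 to k
i=0: (-1)^0×C(8,0)×8^11 = 8589934592
i=1: (-1)^1×C(8,1)×7^11 = -15818613944
i=2: (-1)^2×C(8,2)×6^11 = 10158317568
i=3: (-1)^3×C(8,3)×5^11 = -2734375000
i=4: (-1)^4×C(8,4)×4^11 = 293601280
i=5: (-1)^5×C(8,5)×3^11 = -9920232
i=6: (-1)^6×C(8,6)×2^11 = 57344
i=7: (-1)^7×C(8,7)×1^11 = -8
i=8: (-1)^8×C(8,8)×0^11 = 0
Total = 479001600

Number of surjections = 479001600


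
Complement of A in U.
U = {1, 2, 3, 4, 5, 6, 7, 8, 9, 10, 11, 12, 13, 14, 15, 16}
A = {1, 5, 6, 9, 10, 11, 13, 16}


Aᶜ = U \ A = elements in U but not in A
U = {1, 2, 3, 4, 5, 6, 7, 8, 9, 10, 11, 12, 13, 14, 15, 16}
A = {1, 5, 6, 9, 10, 11, 13, 16}
Aᶜ = {2, 3, 4, 7, 8, 12, 14, 15}

Aᶜ = {2, 3, 4, 7, 8, 12, 14, 15}


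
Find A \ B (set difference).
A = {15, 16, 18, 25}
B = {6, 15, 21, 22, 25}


A \ B = elements in A but not in B
A = {15, 16, 18, 25}
B = {6, 15, 21, 22, 25}
Remove from A any elements in B
A \ B = {16, 18}

A \ B = {16, 18}


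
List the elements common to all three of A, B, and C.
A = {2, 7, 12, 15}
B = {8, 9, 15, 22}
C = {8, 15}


A ∩ B = {15}
(A ∩ B) ∩ C = {15}

A ∩ B ∩ C = {15}


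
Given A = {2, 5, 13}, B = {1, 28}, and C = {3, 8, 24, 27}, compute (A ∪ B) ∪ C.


A ∪ B = {1, 2, 5, 13, 28}
(A ∪ B) ∪ C = {1, 2, 3, 5, 8, 13, 24, 27, 28}

A ∪ B ∪ C = {1, 2, 3, 5, 8, 13, 24, 27, 28}


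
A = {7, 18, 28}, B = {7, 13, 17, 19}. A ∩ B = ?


A ∩ B = elements in both A and B
A = {7, 18, 28}
B = {7, 13, 17, 19}
A ∩ B = {7}

A ∩ B = {7}


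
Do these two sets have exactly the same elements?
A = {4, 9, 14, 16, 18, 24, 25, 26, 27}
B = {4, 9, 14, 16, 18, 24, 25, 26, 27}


Two sets are equal iff they have exactly the same elements.
A = {4, 9, 14, 16, 18, 24, 25, 26, 27}
B = {4, 9, 14, 16, 18, 24, 25, 26, 27}
Same elements → A = B

Yes, A = B


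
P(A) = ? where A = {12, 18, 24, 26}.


|A| = 4, so |P(A)| = 2^4 = 16
Enumerate subsets by cardinality (0 to 4):
∅, {12}, {18}, {24}, {26}, {12, 18}, {12, 24}, {12, 26}, {18, 24}, {18, 26}, {24, 26}, {12, 18, 24}, {12, 18, 26}, {12, 24, 26}, {18, 24, 26}, {12, 18, 24, 26}

P(A) has 16 subsets: ∅, {12}, {18}, {24}, {26}, {12, 18}, {12, 24}, {12, 26}, {18, 24}, {18, 26}, {24, 26}, {12, 18, 24}, {12, 18, 26}, {12, 24, 26}, {18, 24, 26}, {12, 18, 24, 26}


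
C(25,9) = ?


C(n,k) = n! / (k!(n-k)!)
C(25,9) = 25! / (9!16!)
= 2042975

C(25,9) = 2042975


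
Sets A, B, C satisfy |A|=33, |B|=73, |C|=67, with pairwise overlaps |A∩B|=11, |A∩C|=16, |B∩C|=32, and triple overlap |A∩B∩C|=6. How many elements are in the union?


|A∪B∪C| = |A|+|B|+|C| - |A∩B|-|A∩C|-|B∩C| + |A∩B∩C|
= 33+73+67 - 11-16-32 + 6
= 173 - 59 + 6
= 120

|A ∪ B ∪ C| = 120


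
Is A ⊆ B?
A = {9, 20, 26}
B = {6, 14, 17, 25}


A ⊆ B means every element of A is in B.
Elements in A not in B: {9, 20, 26}
So A ⊄ B.

No, A ⊄ B


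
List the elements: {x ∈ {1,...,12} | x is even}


Checking each candidate:
Condition: even numbers in {1,...,12}
Result = {2, 4, 6, 8, 10, 12}

{2, 4, 6, 8, 10, 12}


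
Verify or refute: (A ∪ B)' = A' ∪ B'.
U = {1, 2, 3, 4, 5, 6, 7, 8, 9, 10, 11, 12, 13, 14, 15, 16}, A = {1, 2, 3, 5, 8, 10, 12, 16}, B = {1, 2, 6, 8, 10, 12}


LHS: A ∪ B = {1, 2, 3, 5, 6, 8, 10, 12, 16}
(A ∪ B)' = U \ (A ∪ B) = {4, 7, 9, 11, 13, 14, 15}
A' = {4, 6, 7, 9, 11, 13, 14, 15}, B' = {3, 4, 5, 7, 9, 11, 13, 14, 15, 16}
Claimed RHS: A' ∪ B' = {3, 4, 5, 6, 7, 9, 11, 13, 14, 15, 16}
Identity is INVALID: LHS = {4, 7, 9, 11, 13, 14, 15} but the RHS claimed here equals {3, 4, 5, 6, 7, 9, 11, 13, 14, 15, 16}. The correct form is (A ∪ B)' = A' ∩ B'.

Identity is invalid: (A ∪ B)' = {4, 7, 9, 11, 13, 14, 15} but A' ∪ B' = {3, 4, 5, 6, 7, 9, 11, 13, 14, 15, 16}. The correct De Morgan law is (A ∪ B)' = A' ∩ B'.


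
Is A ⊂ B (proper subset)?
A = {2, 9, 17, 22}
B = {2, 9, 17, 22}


A ⊂ B requires: A ⊆ B AND A ≠ B.
A ⊆ B? Yes
A = B? Yes
A = B, so A is not a PROPER subset.

No, A is not a proper subset of B


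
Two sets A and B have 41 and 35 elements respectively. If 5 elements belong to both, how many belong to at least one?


|A ∪ B| = |A| + |B| - |A ∩ B|
= 41 + 35 - 5
= 71

|A ∪ B| = 71


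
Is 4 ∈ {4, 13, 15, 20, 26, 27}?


A = {4, 13, 15, 20, 26, 27}
Checking if 4 is in A
4 is in A → True

4 ∈ A


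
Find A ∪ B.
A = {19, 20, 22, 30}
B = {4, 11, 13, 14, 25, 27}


A ∪ B = all elements in A or B (or both)
A = {19, 20, 22, 30}
B = {4, 11, 13, 14, 25, 27}
A ∪ B = {4, 11, 13, 14, 19, 20, 22, 25, 27, 30}

A ∪ B = {4, 11, 13, 14, 19, 20, 22, 25, 27, 30}


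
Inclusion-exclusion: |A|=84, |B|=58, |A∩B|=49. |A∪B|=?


|A ∪ B| = |A| + |B| - |A ∩ B|
= 84 + 58 - 49
= 93

|A ∪ B| = 93


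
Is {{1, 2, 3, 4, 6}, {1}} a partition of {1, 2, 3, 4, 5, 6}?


A partition requires: (1) non-empty parts, (2) pairwise disjoint, (3) union = U
Parts: {1, 2, 3, 4, 6}, {1}
Union of parts: {1, 2, 3, 4, 6}
U = {1, 2, 3, 4, 5, 6}
All non-empty? True
Pairwise disjoint? False
Covers U? False

No, not a valid partition


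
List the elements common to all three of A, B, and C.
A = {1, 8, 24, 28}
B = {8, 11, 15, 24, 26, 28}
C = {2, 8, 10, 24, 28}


A ∩ B = {8, 24, 28}
(A ∩ B) ∩ C = {8, 24, 28}

A ∩ B ∩ C = {8, 24, 28}


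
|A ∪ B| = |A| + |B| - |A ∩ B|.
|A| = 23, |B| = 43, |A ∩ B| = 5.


|A ∪ B| = |A| + |B| - |A ∩ B|
= 23 + 43 - 5
= 61

|A ∪ B| = 61


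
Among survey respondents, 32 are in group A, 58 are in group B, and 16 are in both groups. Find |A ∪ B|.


|A ∪ B| = |A| + |B| - |A ∩ B|
= 32 + 58 - 16
= 74

|A ∪ B| = 74


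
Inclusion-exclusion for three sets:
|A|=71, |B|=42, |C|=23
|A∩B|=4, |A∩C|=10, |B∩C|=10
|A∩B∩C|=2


|A∪B∪C| = |A|+|B|+|C| - |A∩B|-|A∩C|-|B∩C| + |A∩B∩C|
= 71+42+23 - 4-10-10 + 2
= 136 - 24 + 2
= 114

|A ∪ B ∪ C| = 114


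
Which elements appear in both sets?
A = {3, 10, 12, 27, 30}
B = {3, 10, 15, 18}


A ∩ B = elements in both A and B
A = {3, 10, 12, 27, 30}
B = {3, 10, 15, 18}
A ∩ B = {3, 10}

A ∩ B = {3, 10}


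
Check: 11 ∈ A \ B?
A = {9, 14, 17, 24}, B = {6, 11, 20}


A = {9, 14, 17, 24}, B = {6, 11, 20}
A \ B = elements in A but not in B
A \ B = {9, 14, 17, 24}
Checking if 11 ∈ A \ B
11 is not in A \ B → False

11 ∉ A \ B


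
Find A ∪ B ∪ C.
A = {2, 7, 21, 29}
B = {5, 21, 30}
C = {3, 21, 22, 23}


A ∪ B = {2, 5, 7, 21, 29, 30}
(A ∪ B) ∪ C = {2, 3, 5, 7, 21, 22, 23, 29, 30}

A ∪ B ∪ C = {2, 3, 5, 7, 21, 22, 23, 29, 30}


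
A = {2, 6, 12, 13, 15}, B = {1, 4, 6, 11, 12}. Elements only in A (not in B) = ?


A = {2, 6, 12, 13, 15}
B = {1, 4, 6, 11, 12}
Region: only in A (not in B)
Elements: {2, 13, 15}

Elements only in A (not in B): {2, 13, 15}


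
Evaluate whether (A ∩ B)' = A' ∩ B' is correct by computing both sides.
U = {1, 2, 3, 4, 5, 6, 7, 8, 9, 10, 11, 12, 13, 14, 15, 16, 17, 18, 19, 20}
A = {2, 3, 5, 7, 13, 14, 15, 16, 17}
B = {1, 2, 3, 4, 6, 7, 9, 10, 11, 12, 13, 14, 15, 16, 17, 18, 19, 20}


LHS: A ∩ B = {2, 3, 7, 13, 14, 15, 16, 17}
(A ∩ B)' = U \ (A ∩ B) = {1, 4, 5, 6, 8, 9, 10, 11, 12, 18, 19, 20}
A' = {1, 4, 6, 8, 9, 10, 11, 12, 18, 19, 20}, B' = {5, 8}
Claimed RHS: A' ∩ B' = {8}
Identity is INVALID: LHS = {1, 4, 5, 6, 8, 9, 10, 11, 12, 18, 19, 20} but the RHS claimed here equals {8}. The correct form is (A ∩ B)' = A' ∪ B'.

Identity is invalid: (A ∩ B)' = {1, 4, 5, 6, 8, 9, 10, 11, 12, 18, 19, 20} but A' ∩ B' = {8}. The correct De Morgan law is (A ∩ B)' = A' ∪ B'.


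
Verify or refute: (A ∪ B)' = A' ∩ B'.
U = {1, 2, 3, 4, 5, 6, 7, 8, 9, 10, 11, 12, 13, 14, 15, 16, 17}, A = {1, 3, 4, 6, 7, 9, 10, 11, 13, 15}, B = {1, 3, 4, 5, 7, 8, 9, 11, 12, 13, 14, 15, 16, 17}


LHS: A ∪ B = {1, 3, 4, 5, 6, 7, 8, 9, 10, 11, 12, 13, 14, 15, 16, 17}
(A ∪ B)' = U \ (A ∪ B) = {2}
A' = {2, 5, 8, 12, 14, 16, 17}, B' = {2, 6, 10}
Claimed RHS: A' ∩ B' = {2}
Identity is VALID: LHS = RHS = {2} ✓

Identity is valid. (A ∪ B)' = A' ∩ B' = {2}


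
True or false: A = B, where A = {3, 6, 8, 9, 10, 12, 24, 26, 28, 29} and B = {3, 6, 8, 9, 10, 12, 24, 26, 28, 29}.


Two sets are equal iff they have exactly the same elements.
A = {3, 6, 8, 9, 10, 12, 24, 26, 28, 29}
B = {3, 6, 8, 9, 10, 12, 24, 26, 28, 29}
Same elements → A = B

Yes, A = B


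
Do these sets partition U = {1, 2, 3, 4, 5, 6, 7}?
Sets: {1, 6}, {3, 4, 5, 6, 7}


A partition requires: (1) non-empty parts, (2) pairwise disjoint, (3) union = U
Parts: {1, 6}, {3, 4, 5, 6, 7}
Union of parts: {1, 3, 4, 5, 6, 7}
U = {1, 2, 3, 4, 5, 6, 7}
All non-empty? True
Pairwise disjoint? False
Covers U? False

No, not a valid partition


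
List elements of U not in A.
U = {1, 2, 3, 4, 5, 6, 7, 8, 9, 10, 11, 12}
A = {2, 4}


Aᶜ = U \ A = elements in U but not in A
U = {1, 2, 3, 4, 5, 6, 7, 8, 9, 10, 11, 12}
A = {2, 4}
Aᶜ = {1, 3, 5, 6, 7, 8, 9, 10, 11, 12}

Aᶜ = {1, 3, 5, 6, 7, 8, 9, 10, 11, 12}


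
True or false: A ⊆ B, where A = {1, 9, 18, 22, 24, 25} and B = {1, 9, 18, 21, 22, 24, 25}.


A ⊆ B means every element of A is in B.
All elements of A are in B.
So A ⊆ B.

Yes, A ⊆ B


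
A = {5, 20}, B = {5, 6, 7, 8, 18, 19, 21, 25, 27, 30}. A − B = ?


A \ B = elements in A but not in B
A = {5, 20}
B = {5, 6, 7, 8, 18, 19, 21, 25, 27, 30}
Remove from A any elements in B
A \ B = {20}

A \ B = {20}


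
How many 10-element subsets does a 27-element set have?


C(n,k) = n! / (k!(n-k)!)
C(27,10) = 27! / (10!17!)
= 8436285

C(27,10) = 8436285


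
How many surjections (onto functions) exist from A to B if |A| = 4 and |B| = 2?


n = |A| = 4, k = |B| = 2. Surjections via inclusion-exclusion:
S(n,k) = Σ(-1)^i × C(k,i) × (k-i)^n, i=0 to k
i=0: (-1)^0×C(2,0)×2^4 = 16
i=1: (-1)^1×C(2,1)×1^4 = -2
i=2: (-1)^2×C(2,2)×0^4 = 0
Total = 14

Number of surjections = 14


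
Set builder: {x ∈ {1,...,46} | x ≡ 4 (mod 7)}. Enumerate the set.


Checking each candidate:
Condition: x in {1,...,46} with x ≡ 4 (mod 7)
Result = {4, 11, 18, 25, 32, 39, 46}

{4, 11, 18, 25, 32, 39, 46}


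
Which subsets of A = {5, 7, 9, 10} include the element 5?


A subset of A contains 5 iff the remaining 3 elements form any subset of A \ {5}.
Count: 2^(n-1) = 2^3 = 8
Subsets containing 5: {5}, {5, 7}, {5, 9}, {5, 10}, {5, 7, 9}, {5, 7, 10}, {5, 9, 10}, {5, 7, 9, 10}

Subsets containing 5 (8 total): {5}, {5, 7}, {5, 9}, {5, 10}, {5, 7, 9}, {5, 7, 10}, {5, 9, 10}, {5, 7, 9, 10}


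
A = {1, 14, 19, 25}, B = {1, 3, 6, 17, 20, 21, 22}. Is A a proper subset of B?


A ⊂ B requires: A ⊆ B AND A ≠ B.
A ⊆ B? No
A ⊄ B, so A is not a proper subset.

No, A is not a proper subset of B


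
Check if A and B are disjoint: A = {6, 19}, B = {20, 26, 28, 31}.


Disjoint means A ∩ B = ∅.
A ∩ B = ∅
A ∩ B = ∅, so A and B are disjoint.

Yes, A and B are disjoint


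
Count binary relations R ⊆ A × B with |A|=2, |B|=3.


A relation from A to B is any subset of A × B.
|A × B| = 2 × 3 = 6
# relations = 2^|A × B| = 2^6 = 64

Number of relations = 64


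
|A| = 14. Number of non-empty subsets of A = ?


Total subsets = 2^n = 2^14 = 16384
Non-empty subsets exclude the empty set: 2^n - 1
= 16384 - 1
= 16383

Number of non-empty subsets = 16383


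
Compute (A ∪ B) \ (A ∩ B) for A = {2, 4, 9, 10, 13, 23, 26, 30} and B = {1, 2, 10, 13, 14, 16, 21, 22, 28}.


A △ B = (A \ B) ∪ (B \ A) = elements in exactly one of A or B
A \ B = {4, 9, 23, 26, 30}
B \ A = {1, 14, 16, 21, 22, 28}
A △ B = {1, 4, 9, 14, 16, 21, 22, 23, 26, 28, 30}

A △ B = {1, 4, 9, 14, 16, 21, 22, 23, 26, 28, 30}


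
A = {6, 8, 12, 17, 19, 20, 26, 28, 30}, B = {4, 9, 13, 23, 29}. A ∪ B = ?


A ∪ B = all elements in A or B (or both)
A = {6, 8, 12, 17, 19, 20, 26, 28, 30}
B = {4, 9, 13, 23, 29}
A ∪ B = {4, 6, 8, 9, 12, 13, 17, 19, 20, 23, 26, 28, 29, 30}

A ∪ B = {4, 6, 8, 9, 12, 13, 17, 19, 20, 23, 26, 28, 29, 30}


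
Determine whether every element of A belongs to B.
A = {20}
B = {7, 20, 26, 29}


A ⊆ B means every element of A is in B.
All elements of A are in B.
So A ⊆ B.

Yes, A ⊆ B


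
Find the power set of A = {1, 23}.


|A| = 2, so |P(A)| = 2^2 = 4
Enumerate subsets by cardinality (0 to 2):
∅, {1}, {23}, {1, 23}

P(A) has 4 subsets: ∅, {1}, {23}, {1, 23}


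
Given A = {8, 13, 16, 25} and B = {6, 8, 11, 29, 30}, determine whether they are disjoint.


Disjoint means A ∩ B = ∅.
A ∩ B = {8}
A ∩ B ≠ ∅, so A and B are NOT disjoint.

No, A and B are not disjoint (A ∩ B = {8})


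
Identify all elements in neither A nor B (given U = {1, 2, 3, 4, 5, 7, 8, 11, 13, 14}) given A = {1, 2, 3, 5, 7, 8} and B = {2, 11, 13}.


A = {1, 2, 3, 5, 7, 8}
B = {2, 11, 13}
Region: in neither A nor B (given U = {1, 2, 3, 4, 5, 7, 8, 11, 13, 14})
Elements: {4, 14}

Elements in neither A nor B (given U = {1, 2, 3, 4, 5, 7, 8, 11, 13, 14}): {4, 14}


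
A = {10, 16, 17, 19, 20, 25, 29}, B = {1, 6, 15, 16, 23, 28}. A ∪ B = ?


A ∪ B = all elements in A or B (or both)
A = {10, 16, 17, 19, 20, 25, 29}
B = {1, 6, 15, 16, 23, 28}
A ∪ B = {1, 6, 10, 15, 16, 17, 19, 20, 23, 25, 28, 29}

A ∪ B = {1, 6, 10, 15, 16, 17, 19, 20, 23, 25, 28, 29}


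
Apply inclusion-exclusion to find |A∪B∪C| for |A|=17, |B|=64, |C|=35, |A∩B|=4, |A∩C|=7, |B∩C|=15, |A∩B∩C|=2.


|A∪B∪C| = |A|+|B|+|C| - |A∩B|-|A∩C|-|B∩C| + |A∩B∩C|
= 17+64+35 - 4-7-15 + 2
= 116 - 26 + 2
= 92

|A ∪ B ∪ C| = 92


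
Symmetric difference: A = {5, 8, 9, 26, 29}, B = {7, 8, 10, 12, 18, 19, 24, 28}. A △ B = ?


A △ B = (A \ B) ∪ (B \ A) = elements in exactly one of A or B
A \ B = {5, 9, 26, 29}
B \ A = {7, 10, 12, 18, 19, 24, 28}
A △ B = {5, 7, 9, 10, 12, 18, 19, 24, 26, 28, 29}

A △ B = {5, 7, 9, 10, 12, 18, 19, 24, 26, 28, 29}


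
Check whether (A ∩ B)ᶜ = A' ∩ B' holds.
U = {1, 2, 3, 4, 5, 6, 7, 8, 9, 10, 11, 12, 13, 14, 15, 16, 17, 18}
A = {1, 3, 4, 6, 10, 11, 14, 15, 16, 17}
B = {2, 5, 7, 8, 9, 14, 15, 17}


LHS: A ∩ B = {14, 15, 17}
(A ∩ B)' = U \ (A ∩ B) = {1, 2, 3, 4, 5, 6, 7, 8, 9, 10, 11, 12, 13, 16, 18}
A' = {2, 5, 7, 8, 9, 12, 13, 18}, B' = {1, 3, 4, 6, 10, 11, 12, 13, 16, 18}
Claimed RHS: A' ∩ B' = {12, 13, 18}
Identity is INVALID: LHS = {1, 2, 3, 4, 5, 6, 7, 8, 9, 10, 11, 12, 13, 16, 18} but the RHS claimed here equals {12, 13, 18}. The correct form is (A ∩ B)' = A' ∪ B'.

Identity is invalid: (A ∩ B)' = {1, 2, 3, 4, 5, 6, 7, 8, 9, 10, 11, 12, 13, 16, 18} but A' ∩ B' = {12, 13, 18}. The correct De Morgan law is (A ∩ B)' = A' ∪ B'.


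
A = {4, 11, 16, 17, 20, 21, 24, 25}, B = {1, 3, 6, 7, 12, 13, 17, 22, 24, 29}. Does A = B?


Two sets are equal iff they have exactly the same elements.
A = {4, 11, 16, 17, 20, 21, 24, 25}
B = {1, 3, 6, 7, 12, 13, 17, 22, 24, 29}
Differences: {1, 3, 4, 6, 7, 11, 12, 13, 16, 20, 21, 22, 25, 29}
A ≠ B

No, A ≠ B


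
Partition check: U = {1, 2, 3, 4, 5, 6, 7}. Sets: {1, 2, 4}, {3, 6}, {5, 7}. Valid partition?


A partition requires: (1) non-empty parts, (2) pairwise disjoint, (3) union = U
Parts: {1, 2, 4}, {3, 6}, {5, 7}
Union of parts: {1, 2, 3, 4, 5, 6, 7}
U = {1, 2, 3, 4, 5, 6, 7}
All non-empty? True
Pairwise disjoint? True
Covers U? True

Yes, valid partition


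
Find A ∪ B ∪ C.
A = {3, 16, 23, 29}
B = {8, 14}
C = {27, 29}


A ∪ B = {3, 8, 14, 16, 23, 29}
(A ∪ B) ∪ C = {3, 8, 14, 16, 23, 27, 29}

A ∪ B ∪ C = {3, 8, 14, 16, 23, 27, 29}


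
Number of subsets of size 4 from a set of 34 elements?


C(n,k) = n! / (k!(n-k)!)
C(34,4) = 34! / (4!30!)
= 46376

C(34,4) = 46376


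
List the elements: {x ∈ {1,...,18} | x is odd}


Checking each candidate:
Condition: odd numbers in {1,...,18}
Result = {1, 3, 5, 7, 9, 11, 13, 15, 17}

{1, 3, 5, 7, 9, 11, 13, 15, 17}


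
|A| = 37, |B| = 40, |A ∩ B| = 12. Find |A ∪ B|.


|A ∪ B| = |A| + |B| - |A ∩ B|
= 37 + 40 - 12
= 65

|A ∪ B| = 65


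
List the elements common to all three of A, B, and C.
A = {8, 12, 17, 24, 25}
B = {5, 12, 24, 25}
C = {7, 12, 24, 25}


A ∩ B = {12, 24, 25}
(A ∩ B) ∩ C = {12, 24, 25}

A ∩ B ∩ C = {12, 24, 25}


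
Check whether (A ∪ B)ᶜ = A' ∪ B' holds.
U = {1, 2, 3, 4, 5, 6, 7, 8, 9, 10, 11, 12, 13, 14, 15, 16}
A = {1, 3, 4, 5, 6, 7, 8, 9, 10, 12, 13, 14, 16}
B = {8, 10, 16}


LHS: A ∪ B = {1, 3, 4, 5, 6, 7, 8, 9, 10, 12, 13, 14, 16}
(A ∪ B)' = U \ (A ∪ B) = {2, 11, 15}
A' = {2, 11, 15}, B' = {1, 2, 3, 4, 5, 6, 7, 9, 11, 12, 13, 14, 15}
Claimed RHS: A' ∪ B' = {1, 2, 3, 4, 5, 6, 7, 9, 11, 12, 13, 14, 15}
Identity is INVALID: LHS = {2, 11, 15} but the RHS claimed here equals {1, 2, 3, 4, 5, 6, 7, 9, 11, 12, 13, 14, 15}. The correct form is (A ∪ B)' = A' ∩ B'.

Identity is invalid: (A ∪ B)' = {2, 11, 15} but A' ∪ B' = {1, 2, 3, 4, 5, 6, 7, 9, 11, 12, 13, 14, 15}. The correct De Morgan law is (A ∪ B)' = A' ∩ B'.
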